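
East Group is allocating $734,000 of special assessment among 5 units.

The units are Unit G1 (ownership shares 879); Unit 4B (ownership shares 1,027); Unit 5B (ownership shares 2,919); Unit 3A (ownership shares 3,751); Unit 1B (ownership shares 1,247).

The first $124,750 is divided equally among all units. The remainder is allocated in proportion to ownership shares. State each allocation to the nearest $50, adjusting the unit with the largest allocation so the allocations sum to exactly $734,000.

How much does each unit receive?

Equal tier: $124,750 ÷ 5 = $24,950 apiece.
Remainder $609,250 by ownership shares (total 9,823): Unit G1 54,518.04 → $54,500; Unit 4B 63,697.42 → $63,700; Unit 5B 181,044.56 → $181,050; Unit 3A 232,647.54 → $232,650; Unit 1B 77,342.44 → $77,350.
Totals: Unit G1 $24,950 + $54,500 = $79,450; Unit 4B $24,950 + $63,700 = $88,650; Unit 5B $24,950 + $181,050 = $206,000; Unit 3A $24,950 + $232,650 = $257,600; Unit 1B $24,950 + $77,350 = $102,300.

Unit G1: $79,450 | Unit 4B: $88,650 | Unit 5B: $206,000 | Unit 3A: $257,600 | Unit 1B: $102,300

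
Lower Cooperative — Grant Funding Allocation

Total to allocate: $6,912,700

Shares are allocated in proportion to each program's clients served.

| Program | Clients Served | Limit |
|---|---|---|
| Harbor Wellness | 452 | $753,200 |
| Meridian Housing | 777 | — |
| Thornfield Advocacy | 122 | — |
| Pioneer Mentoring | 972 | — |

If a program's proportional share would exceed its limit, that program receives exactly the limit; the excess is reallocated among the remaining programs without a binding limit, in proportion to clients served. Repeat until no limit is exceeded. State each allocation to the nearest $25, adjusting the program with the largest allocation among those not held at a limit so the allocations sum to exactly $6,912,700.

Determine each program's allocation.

Harbor Wellness: $753,200; Meridian Housing: $2,557,950; Thornfield Advocacy: $401,625; Pioneer Mentoring: $3,199,925

Total clients served = 2,323.
Pro-rata shares before constraints: Harbor Wellness 1,345,045.37; Meridian Housing 2,312,168.70; Thornfield Advocacy 363,043.22; Pioneer Mentoring 2,892,442.70.
Capped: Harbor Wellness ($753,200); remaining pool $6,159,500 reallocated over remaining clients served 1,871.
Remaining shares: Meridian Housing 2,557,953.77 → $2,557,950; Thornfield Advocacy 401,634.95 → $401,625; Pioneer Mentoring 3,199,911.28 → $3,199,900.
Rounding difference +$25 applied to Pioneer Mentoring → $3,199,925.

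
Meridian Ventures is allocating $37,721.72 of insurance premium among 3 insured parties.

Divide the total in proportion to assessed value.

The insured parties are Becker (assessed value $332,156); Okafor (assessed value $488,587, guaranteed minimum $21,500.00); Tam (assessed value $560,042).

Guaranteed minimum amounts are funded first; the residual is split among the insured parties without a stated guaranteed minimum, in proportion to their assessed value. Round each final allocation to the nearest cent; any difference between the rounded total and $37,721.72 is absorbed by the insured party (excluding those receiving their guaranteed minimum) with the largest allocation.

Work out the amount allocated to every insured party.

Minimums first: Okafor $21,500.00. Residual $16,221.72.
Residual split over remaining assessed value 892,198: Becker 6,039.1770 → $6,039.18; Tam 10,182.5430 → $10,182.54.

Becker: $6,039.18 | Okafor: $21,500.00 | Tam: $10,182.54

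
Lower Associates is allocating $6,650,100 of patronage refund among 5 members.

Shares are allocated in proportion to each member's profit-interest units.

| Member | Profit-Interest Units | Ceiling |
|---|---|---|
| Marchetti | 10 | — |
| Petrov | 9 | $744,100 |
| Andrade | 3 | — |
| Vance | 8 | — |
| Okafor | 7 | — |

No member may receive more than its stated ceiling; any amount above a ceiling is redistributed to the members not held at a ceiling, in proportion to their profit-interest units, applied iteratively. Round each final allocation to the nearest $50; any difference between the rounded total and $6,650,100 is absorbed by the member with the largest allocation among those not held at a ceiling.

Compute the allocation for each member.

Sum of profit-interest units: 37.
Unconstrained shares: Marchetti 1,797,324.32; Petrov 1,617,591.89; Andrade 539,197.30; Vance 1,437,859.46; Okafor 1,258,127.03.
Cap binds for Petrov ($744,100); remaining pool $5,906,000 reallocated over remaining profit-interest units 28.
Shares after redistribution: Marchetti 2,109,285.71 → $2,109,300; Andrade 632,785.71 → $632,800; Vance 1,687,428.57 → $1,687,450; Okafor 1,476,500.00 → $1,476,500.
Rounding difference −$50 applied to Marchetti → $2,109,250.

Marchetti: $2,109,250 | Petrov: $744,100 | Andrade: $632,800 | Vance: $1,687,450 | Okafor: $1,476,500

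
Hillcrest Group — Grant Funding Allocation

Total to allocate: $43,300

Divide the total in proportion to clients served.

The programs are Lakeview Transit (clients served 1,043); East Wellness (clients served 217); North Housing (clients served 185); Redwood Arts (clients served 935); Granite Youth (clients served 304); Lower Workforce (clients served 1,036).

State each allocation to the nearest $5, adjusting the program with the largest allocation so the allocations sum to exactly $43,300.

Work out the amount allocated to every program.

Lakeview Transit: $12,135; East Wellness: $2,525; North Housing: $2,155; Redwood Arts: $10,885; Granite Youth: $3,540; Lower Workforce: $12,060

Sum of clients served: 3,720.
Pro-rata amounts: Lakeview Transit 1,043/3,720 × $43,300 = 12,140.30; East Wellness 217/3,720 × $43,300 = 2,525.83; North Housing 185/3,720 × $43,300 = 2,153.36; Redwood Arts 935/3,720 × $43,300 = 10,883.20; Granite Youth 304/3,720 × $43,300 = 3,538.49; Lower Workforce 1,036/3,720 × $43,300 = 12,058.82.
After rounding ($5): Lakeview Transit $12,140; East Wellness $2,525; North Housing $2,155; Redwood Arts $10,885; Granite Youth $3,540; Lower Workforce $12,060. Sum = $43,305.
Difference $43,300 − $43,305 = −$5 applied to largest allocation (Lakeview Transit): Lakeview Transit becomes $12,135.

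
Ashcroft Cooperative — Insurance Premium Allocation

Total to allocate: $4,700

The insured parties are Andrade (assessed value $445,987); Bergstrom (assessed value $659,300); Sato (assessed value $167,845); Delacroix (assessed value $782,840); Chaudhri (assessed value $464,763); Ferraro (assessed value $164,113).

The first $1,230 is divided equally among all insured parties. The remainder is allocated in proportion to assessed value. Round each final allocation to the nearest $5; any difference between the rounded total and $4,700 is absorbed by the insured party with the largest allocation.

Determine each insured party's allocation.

Equal tier: $1,230 ÷ 6 = $205 apiece.
Remainder $3,470 by assessed value (total 2,684,848): Andrade 576.41 → $575; Bergstrom 852.10 → $850; Sato 216.93 → $215; Delacroix 1,011.77 → $1,010; Chaudhri 600.68 → $600; Ferraro 212.11 → $210.
Rounding difference +$10 on remainder applied to Delacroix.
Totals: Andrade $205 + $575 = $780; Bergstrom $205 + $850 = $1,055; Sato $205 + $215 = $420; Delacroix $205 + $1,020 = $1,225; Chaudhri $205 + $600 = $805; Ferraro $205 + $210 = $415.

Andrade: $780; Bergstrom: $1,055; Sato: $420; Delacroix: $1,225; Chaudhri: $805; Ferraro: $415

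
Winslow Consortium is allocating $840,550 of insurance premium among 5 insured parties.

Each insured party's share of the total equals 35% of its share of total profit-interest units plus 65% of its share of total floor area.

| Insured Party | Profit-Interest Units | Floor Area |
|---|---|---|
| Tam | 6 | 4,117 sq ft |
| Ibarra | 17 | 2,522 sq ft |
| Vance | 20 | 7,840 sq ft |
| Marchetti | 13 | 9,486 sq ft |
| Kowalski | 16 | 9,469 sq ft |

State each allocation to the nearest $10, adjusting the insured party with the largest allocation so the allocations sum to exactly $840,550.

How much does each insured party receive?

Tam: $91,790 | Ibarra: $110,680 | Vance: $209,840 | Marchetti: $208,130 | Kowalski: $220,110

Totals — profit-interest units 72, floor area 33,434.
Composite weights (35% profit-interest units + 65% floor area): Tam 0.1092; Ibarra 0.1317; Vance 0.2496; Marchetti 0.2476; Kowalski 0.2619.
Proportional shares: Tam 91,793.48; Ibarra 110,675.06; Vance 209,836.51; Marchetti 208,132.36; Kowalski 220,112.58.
At nearest $10: Tam $91,790; Ibarra $110,680; Vance $209,840; Marchetti $208,130; Kowalski $220,110. Sum = $840,550.
Rounded total matches; no reconciliation needed.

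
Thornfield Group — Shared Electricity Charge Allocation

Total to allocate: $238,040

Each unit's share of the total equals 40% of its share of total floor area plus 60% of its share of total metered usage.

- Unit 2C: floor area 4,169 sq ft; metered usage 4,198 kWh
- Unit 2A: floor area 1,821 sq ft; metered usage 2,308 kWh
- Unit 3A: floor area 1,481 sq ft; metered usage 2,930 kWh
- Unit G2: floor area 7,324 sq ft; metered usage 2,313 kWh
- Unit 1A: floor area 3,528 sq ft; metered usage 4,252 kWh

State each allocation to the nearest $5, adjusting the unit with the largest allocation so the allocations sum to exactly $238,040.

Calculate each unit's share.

Floor area total 18,323; metered usage total 16,001.
Combined weights (40% floor area + 60% metered usage): Unit 2C 0.2484; Unit 2A 0.1263; Unit 3A 0.1422; Unit G2 0.2466; Unit 1A 0.2365.
Proportional shares: Unit 2C 59,135.43; Unit 2A 30,063.95; Unit 3A 33,849.07; Unit G2 58,705.08; Unit 1A 56,286.46.
After rounding ($5): Unit 2C $59,135; Unit 2A $30,065; Unit 3A $33,850; Unit G2 $58,705; Unit 1A $56,285. Sum = $238,040.
No rounding difference to absorb.

Unit 2C: $59,135 · Unit 2A: $30,065 · Unit 3A: $33,850 · Unit G2: $58,705 · Unit 1A: $56,285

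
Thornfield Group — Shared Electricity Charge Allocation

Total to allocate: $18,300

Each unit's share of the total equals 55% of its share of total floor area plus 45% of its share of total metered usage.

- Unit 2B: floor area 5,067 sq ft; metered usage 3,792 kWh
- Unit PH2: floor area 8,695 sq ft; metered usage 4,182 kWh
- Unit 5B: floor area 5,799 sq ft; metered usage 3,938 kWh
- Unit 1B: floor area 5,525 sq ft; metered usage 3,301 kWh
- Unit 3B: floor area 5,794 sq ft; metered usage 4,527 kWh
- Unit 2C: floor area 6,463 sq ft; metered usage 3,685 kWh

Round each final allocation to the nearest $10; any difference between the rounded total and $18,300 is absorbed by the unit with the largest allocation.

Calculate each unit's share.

Unit 2B: $2,700 | Unit PH2: $3,810 | Unit 5B: $2,950 | Unit 1B: $2,650 | Unit 3B: $3,150 | Unit 2C: $3,040

Totals — floor area 37,343, metered usage 23,425.
Composite weights (55% floor area + 45% metered usage): Unit 2B 0.1475; Unit PH2 0.2084; Unit 5B 0.1611; Unit 1B 0.1448; Unit 3B 0.1723; Unit 2C 0.1660.
Raw shares: Unit 2B 2,698.77; Unit PH2 3,813.72; Unit 5B 2,947.39; Unit 1B 2,649.60; Unit 3B 3,153.10; Unit 2C 3,037.41.
At nearest $10: Unit 2B $2,700; Unit PH2 $3,810; Unit 5B $2,950; Unit 1B $2,650; Unit 3B $3,150; Unit 2C $3,040. Sum = $18,300.
No rounding difference to absorb.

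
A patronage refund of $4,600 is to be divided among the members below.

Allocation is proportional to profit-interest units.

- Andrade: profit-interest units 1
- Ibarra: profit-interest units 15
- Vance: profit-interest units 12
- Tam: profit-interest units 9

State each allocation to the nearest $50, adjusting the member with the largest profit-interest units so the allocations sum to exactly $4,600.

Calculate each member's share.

Profit-interest units total: 37.
Raw shares: Andrade 1/37 × $4,600 = 124.32; Ibarra 15/37 × $4,600 = 1,864.86; Vance 12/37 × $4,600 = 1,491.89; Tam 9/37 × $4,600 = 1,118.92.
At nearest $50: Andrade $100; Ibarra $1,850; Vance $1,500; Tam $1,100. Sum = $4,550.
Difference $4,600 − $4,550 = +$50 applied to largest profit-interest units (Ibarra): Ibarra becomes $1,900.

Andrade: $100; Ibarra: $1,900; Vance: $1,500; Tam: $1,100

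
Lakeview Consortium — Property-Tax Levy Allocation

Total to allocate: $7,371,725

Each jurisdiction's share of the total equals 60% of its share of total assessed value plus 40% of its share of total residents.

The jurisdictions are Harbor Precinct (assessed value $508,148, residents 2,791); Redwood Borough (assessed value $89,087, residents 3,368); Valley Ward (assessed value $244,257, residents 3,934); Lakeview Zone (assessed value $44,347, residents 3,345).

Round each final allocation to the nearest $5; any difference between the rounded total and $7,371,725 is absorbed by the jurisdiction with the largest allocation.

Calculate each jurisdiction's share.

Harbor Precinct: $3,149,635; Redwood Borough: $1,183,855; Valley Ward: $2,082,820; Lakeview Zone: $955,415

Assessed value total 885,839; residents total 13,438.
Combined weights (60% assessed value + 40% residents): Harbor Precinct 0.4273; Redwood Borough 0.1606; Valley Ward 0.2825; Lakeview Zone 0.1296.
Raw shares: Harbor Precinct 3,149,633.39; Redwood Borough 1,183,853.15; Valley Ward 2,082,821.06; Lakeview Zone 955,417.39.
At nearest $5: Harbor Precinct $3,149,635; Redwood Borough $1,183,855; Valley Ward $2,082,820; Lakeview Zone $955,415. Sum = $7,371,725.
Rounded total matches; no reconciliation needed.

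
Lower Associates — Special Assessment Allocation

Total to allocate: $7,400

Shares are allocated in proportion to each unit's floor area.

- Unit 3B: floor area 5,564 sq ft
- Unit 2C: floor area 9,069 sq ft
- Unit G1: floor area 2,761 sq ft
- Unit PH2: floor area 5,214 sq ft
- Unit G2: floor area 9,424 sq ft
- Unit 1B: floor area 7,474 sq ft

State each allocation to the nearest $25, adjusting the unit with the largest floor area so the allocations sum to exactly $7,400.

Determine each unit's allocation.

Unit 3B: $1,050 | Unit 2C: $1,700 | Unit G1: $525 | Unit PH2: $975 | Unit G2: $1,750 | Unit 1B: $1,400

Total floor area = 5,564 + 9,069 + 2,761 + 5,214 + 9,424 + 7,474 = 39,506.
Unrounded shares: Unit 3B 1,042.21; Unit 2C 1,698.74; Unit G1 517.17; Unit PH2 976.65; Unit G2 1,765.24; Unit 1B 1,399.98.
After rounding ($25): Unit 3B $1,050; Unit 2C $1,700; Unit G1 $525; Unit PH2 $975; Unit G2 $1,775; Unit 1B $1,400. Sum = $7,425.
Difference $7,400 − $7,425 = −$25 applied to largest floor area (Unit G2): Unit G2 becomes $1,750.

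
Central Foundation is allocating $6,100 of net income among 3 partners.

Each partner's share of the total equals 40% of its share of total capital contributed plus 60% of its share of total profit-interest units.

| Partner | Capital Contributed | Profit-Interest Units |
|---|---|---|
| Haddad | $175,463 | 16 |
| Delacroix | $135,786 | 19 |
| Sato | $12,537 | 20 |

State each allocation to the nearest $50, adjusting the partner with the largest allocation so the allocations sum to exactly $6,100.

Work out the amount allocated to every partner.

Haddad: $2,350; Delacroix: $2,300; Sato: $1,450

Totals — capital contributed 323,786, profit-interest units 55.
Blended shares (40% capital contributed + 60% profit-interest units): Haddad 0.3913; Delacroix 0.3750; Sato 0.2337.
Raw shares: Haddad 2,386.99; Delacroix 2,287.63; Sato 1,425.39.
Rounded to nearest $50: Haddad $2,400; Delacroix $2,300; Sato $1,450. Sum = $6,150.
Difference $6,100 − $6,150 = −$50 applied to largest allocation (Haddad): Haddad becomes $2,350.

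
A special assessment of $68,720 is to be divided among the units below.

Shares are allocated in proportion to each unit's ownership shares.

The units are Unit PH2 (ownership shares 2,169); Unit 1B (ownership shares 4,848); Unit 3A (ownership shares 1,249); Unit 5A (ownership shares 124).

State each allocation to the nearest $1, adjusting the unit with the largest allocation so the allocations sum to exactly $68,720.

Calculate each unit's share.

Unit PH2: $17,766 | Unit 1B: $39,708 | Unit 3A: $10,230 | Unit 5A: $1,016

Total ownership shares = 8,390.
Raw shares: Unit PH2 2,169/8,390 × $68,720 = 17,765.64; Unit 1B 4,848/8,390 × $68,720 = 39,708.53; Unit 3A 1,249/8,390 × $68,720 = 10,230.19; Unit 5A 124/8,390 × $68,720 = 1,015.65.
After rounding ($1): Unit PH2 $17,766; Unit 1B $39,709; Unit 3A $10,230; Unit 5A $1,016. Sum = $68,721.
Difference $68,720 − $68,721 = −$1 applied to largest allocation (Unit 1B): Unit 1B becomes $39,708.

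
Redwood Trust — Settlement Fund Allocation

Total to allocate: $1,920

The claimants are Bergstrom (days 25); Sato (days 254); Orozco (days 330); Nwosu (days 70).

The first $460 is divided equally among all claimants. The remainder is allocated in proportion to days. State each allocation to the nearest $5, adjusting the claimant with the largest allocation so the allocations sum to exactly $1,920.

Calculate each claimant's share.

Bergstrom: $170; Sato: $660; Orozco: $825; Nwosu: $265

Equal tier: $460 ÷ 4 = $115 apiece.
Remainder $1,460 by days (total 679): Bergstrom 53.76 → $55; Sato 546.16 → $545; Orozco 709.57 → $710; Nwosu 150.52 → $150.
Totals: Bergstrom $115 + $55 = $170; Sato $115 + $545 = $660; Orozco $115 + $710 = $825; Nwosu $115 + $150 = $265.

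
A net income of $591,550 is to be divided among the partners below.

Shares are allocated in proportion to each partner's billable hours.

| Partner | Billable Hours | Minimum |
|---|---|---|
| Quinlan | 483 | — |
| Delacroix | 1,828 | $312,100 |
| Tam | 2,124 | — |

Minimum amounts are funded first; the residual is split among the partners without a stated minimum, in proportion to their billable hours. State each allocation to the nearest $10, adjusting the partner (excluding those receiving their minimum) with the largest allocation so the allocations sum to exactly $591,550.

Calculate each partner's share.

Fund the minimums — Delacroix $312,100. Residual $279,450.
Residual split over remaining billable hours 2,607: Quinlan 51,773.82 → $51,770; Tam 227,676.18 → $227,680.

Quinlan: $51,770 | Delacroix: $312,100 | Tam: $227,680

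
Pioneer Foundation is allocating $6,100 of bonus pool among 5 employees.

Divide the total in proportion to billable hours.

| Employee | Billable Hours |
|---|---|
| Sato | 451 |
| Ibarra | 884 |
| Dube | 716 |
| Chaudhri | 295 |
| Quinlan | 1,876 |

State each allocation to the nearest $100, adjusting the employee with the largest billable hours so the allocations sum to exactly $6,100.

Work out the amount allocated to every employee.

Combined billable hours = 451 + 884 + 716 + 295 + 1,876 = 4,222.
Unrounded shares: Sato 651.61; Ibarra 1,277.21; Dube 1,034.49; Chaudhri 426.22; Quinlan 2,710.47.
After rounding ($100): Sato $700; Ibarra $1,300; Dube $1,000; Chaudhri $400; Quinlan $2,700. Sum = $6,100.
Sum already equals the total — no adjustment.

Sato: $700 · Ibarra: $1,300 · Dube: $1,000 · Chaudhri: $400 · Quinlan: $2,700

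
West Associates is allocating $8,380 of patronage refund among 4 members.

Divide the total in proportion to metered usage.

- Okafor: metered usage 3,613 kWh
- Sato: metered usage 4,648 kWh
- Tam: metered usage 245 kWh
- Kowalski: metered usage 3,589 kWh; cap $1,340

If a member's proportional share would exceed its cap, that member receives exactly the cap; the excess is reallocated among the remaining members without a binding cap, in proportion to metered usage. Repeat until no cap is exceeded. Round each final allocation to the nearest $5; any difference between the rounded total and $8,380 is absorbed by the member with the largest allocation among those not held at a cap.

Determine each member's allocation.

Okafor: $2,990 · Sato: $3,845 · Tam: $205 · Kowalski: $1,340

Combined metered usage = 12,095.
Proportional shares (ignoring caps): Okafor 2,503.26; Sato 3,220.36; Tam 169.75; Kowalski 2,486.63.
Held at cap: Kowalski ($1,340); remaining pool $7,040 reallocated over remaining metered usage 8,506.
Shares after redistribution: Okafor 2,990.30 → $2,990; Sato 3,846.92 → $3,845; Tam 202.77 → $205.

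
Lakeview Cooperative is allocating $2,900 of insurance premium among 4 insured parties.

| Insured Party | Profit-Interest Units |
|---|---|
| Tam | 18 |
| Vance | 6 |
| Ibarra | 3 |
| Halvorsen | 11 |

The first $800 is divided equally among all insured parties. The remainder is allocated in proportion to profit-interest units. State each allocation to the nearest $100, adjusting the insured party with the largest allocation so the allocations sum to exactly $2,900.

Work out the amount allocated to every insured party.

Tam: $1,200 | Vance: $500 | Ibarra: $400 | Halvorsen: $800

Equal tier: $800 ÷ 4 = $200 apiece.
Remainder $2,100 by profit-interest units (total 38): Tam 994.74 → $1,000; Vance 331.58 → $300; Ibarra 165.79 → $200; Halvorsen 607.89 → $600.
Totals: Tam $200 + $1,000 = $1,200; Vance $200 + $300 = $500; Ibarra $200 + $200 = $400; Halvorsen $200 + $600 = $800.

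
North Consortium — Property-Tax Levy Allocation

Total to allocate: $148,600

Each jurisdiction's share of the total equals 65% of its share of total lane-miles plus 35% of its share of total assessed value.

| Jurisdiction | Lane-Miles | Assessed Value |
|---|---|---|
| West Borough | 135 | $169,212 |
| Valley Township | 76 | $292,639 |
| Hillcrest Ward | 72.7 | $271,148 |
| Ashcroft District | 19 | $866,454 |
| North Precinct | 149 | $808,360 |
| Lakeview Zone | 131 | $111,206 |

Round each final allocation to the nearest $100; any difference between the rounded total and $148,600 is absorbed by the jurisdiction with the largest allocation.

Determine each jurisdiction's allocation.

Totals — lane-miles 582.7, assessed value 2,519,019.
Blended shares (65% lane-miles + 35% assessed value): West Borough 0.1741; Valley Township 0.1254; Hillcrest Ward 0.1188; Ashcroft District 0.1416; North Precinct 0.2785; Lakeview Zone 0.1616.
Raw shares: West Borough 25,871.69; Valley Township 18,640.07; Hillcrest Ward 17,649.33; Ashcroft District 21,039.11; North Precinct 41,388.81; Lakeview Zone 24,010.99.
Rounded to nearest $100: West Borough $25,900; Valley Township $18,600; Hillcrest Ward $17,600; Ashcroft District $21,000; North Precinct $41,400; Lakeview Zone $24,000. Sum = $148,500.
Difference $148,600 − $148,500 = +$100 applied to largest allocation (North Precinct): North Precinct becomes $41,500.

West Borough: $25,900 | Valley Township: $18,600 | Hillcrest Ward: $17,600 | Ashcroft District: $21,000 | North Precinct: $41,500 | Lakeview Zone: $24,000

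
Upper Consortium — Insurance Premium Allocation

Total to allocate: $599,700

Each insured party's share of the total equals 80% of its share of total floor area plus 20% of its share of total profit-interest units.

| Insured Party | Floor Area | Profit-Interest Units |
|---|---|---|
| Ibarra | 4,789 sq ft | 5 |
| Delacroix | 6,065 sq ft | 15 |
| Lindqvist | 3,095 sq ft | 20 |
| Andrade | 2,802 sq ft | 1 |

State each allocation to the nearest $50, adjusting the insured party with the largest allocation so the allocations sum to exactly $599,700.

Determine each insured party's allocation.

Totals — floor area 16,751, profit-interest units 41.
Blended shares (80% floor area + 20% profit-interest units): Ibarra 0.2531; Delacroix 0.3628; Lindqvist 0.2454; Andrade 0.1387.
Raw shares: Ibarra 151,787.04; Delacroix 217,586.20; Lindqvist 147,150.22; Andrade 83,176.55.
At nearest $50: Ibarra $151,800; Delacroix $217,600; Lindqvist $147,150; Andrade $83,200. Sum = $599,750.
Difference $599,700 − $599,750 = −$50 applied to largest allocation (Delacroix): Delacroix becomes $217,550.

Ibarra: $151,800 · Delacroix: $217,550 · Lindqvist: $147,150 · Andrade: $83,200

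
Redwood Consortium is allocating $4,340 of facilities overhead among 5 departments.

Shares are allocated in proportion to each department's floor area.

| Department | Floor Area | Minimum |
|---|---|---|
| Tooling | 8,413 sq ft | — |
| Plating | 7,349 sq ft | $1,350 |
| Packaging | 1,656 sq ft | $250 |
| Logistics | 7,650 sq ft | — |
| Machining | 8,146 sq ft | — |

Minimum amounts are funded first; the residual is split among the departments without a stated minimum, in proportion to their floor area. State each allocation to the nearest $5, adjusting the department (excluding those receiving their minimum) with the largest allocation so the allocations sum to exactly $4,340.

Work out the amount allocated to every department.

Tooling: $955 · Plating: $1,350 · Packaging: $250 · Logistics: $865 · Machining: $920

Fund the minimums — Plating $1,350; Packaging $250. Balance $2,740.
Balance split over remaining floor area 24,209: Tooling 952.19 → $950; Logistics 865.84 → $865; Machining 921.97 → $920.
Rounding difference +$5 applied to Tooling → $955.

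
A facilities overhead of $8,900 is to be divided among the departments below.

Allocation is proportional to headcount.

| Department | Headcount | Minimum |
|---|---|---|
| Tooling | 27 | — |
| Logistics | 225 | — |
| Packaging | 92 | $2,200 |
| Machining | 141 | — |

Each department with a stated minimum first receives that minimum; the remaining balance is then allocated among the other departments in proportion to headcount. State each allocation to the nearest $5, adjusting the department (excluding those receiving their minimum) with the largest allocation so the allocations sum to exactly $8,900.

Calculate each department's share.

Tooling: $460 | Logistics: $3,835 | Packaging: $2,200 | Machining: $2,405

Minimums first: Packaging $2,200. Remaining pool $6,700.
Remaining pool split over remaining headcount 393: Tooling 460.31 → $460; Logistics 3,835.88 → $3,835; Machining 2,403.82 → $2,405.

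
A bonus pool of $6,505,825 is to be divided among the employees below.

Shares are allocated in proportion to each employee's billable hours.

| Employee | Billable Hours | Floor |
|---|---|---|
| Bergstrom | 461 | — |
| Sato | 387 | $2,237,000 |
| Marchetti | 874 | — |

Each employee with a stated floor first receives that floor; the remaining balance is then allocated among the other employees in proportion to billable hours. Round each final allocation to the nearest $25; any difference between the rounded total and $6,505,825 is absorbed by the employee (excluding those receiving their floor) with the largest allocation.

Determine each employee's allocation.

Fund the minimums — Sato $2,237,000. Remaining pool $4,268,825.
Remaining pool split over remaining billable hours 1,335: Bergstrom 1,474,103.61 → $1,474,100; Marchetti 2,794,721.39 → $2,794,725.

Bergstrom: $1,474,100 · Sato: $2,237,000 · Marchetti: $2,794,725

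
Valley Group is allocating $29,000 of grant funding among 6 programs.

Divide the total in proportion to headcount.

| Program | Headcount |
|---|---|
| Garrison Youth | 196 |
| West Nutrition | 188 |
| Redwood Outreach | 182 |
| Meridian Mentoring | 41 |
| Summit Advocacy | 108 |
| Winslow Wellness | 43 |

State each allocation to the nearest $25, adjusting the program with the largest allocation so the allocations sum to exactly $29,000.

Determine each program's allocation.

Sum of headcount: 758.
Raw shares: Garrison Youth 196/758 × $29,000 = 7,498.68; West Nutrition 188/758 × $29,000 = 7,192.61; Redwood Outreach 182/758 × $29,000 = 6,963.06; Meridian Mentoring 41/758 × $29,000 = 1,568.60; Summit Advocacy 108/758 × $29,000 = 4,131.93; Winslow Wellness 43/758 × $29,000 = 1,645.12.
At nearest $25: Garrison Youth $7,500; West Nutrition $7,200; Redwood Outreach $6,975; Meridian Mentoring $1,575; Summit Advocacy $4,125; Winslow Wellness $1,650. Sum = $29,025.
Difference $29,000 − $29,025 = −$25 applied to largest allocation (Garrison Youth): Garrison Youth becomes $7,475.

Garrison Youth: $7,475 | West Nutrition: $7,200 | Redwood Outreach: $6,975 | Meridian Mentoring: $1,575 | Summit Advocacy: $4,125 | Winslow Wellness: $1,650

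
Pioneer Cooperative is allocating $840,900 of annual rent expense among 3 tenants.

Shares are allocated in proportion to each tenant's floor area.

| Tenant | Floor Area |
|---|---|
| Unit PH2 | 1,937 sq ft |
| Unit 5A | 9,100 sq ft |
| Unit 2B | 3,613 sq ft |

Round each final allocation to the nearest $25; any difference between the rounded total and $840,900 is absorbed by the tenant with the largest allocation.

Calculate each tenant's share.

Unit PH2: $111,175; Unit 5A: $522,350; Unit 2B: $207,375

Total floor area = 14,650.
Raw shares: Unit PH2 1,937/14,650 × $840,900 = 111,182.48; Unit 5A 9,100/14,650 × $840,900 = 522,333.79; Unit 2B 3,613/14,650 × $840,900 = 207,383.73.
After rounding ($25): Unit PH2 $111,175; Unit 5A $522,325; Unit 2B $207,375. Sum = $840,875.
Difference $840,900 − $840,875 = +$25 applied to largest allocation (Unit 5A): Unit 5A becomes $522,350.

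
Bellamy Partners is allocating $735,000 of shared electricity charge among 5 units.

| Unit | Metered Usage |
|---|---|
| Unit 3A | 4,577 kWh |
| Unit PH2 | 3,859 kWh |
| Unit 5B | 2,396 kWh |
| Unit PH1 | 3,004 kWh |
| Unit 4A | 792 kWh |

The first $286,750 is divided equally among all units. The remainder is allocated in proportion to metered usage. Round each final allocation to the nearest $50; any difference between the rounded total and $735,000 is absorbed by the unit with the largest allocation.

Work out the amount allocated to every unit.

Unit 3A: $197,650 · Unit PH2: $175,600 · Unit 5B: $130,750 · Unit PH1: $149,400 · Unit 4A: $81,600

$286,750 shared equally gives $57,350 per unit.
Remainder $448,250 by metered usage (total 14,628): Unit 3A 140,254.32 → $140,250; Unit PH2 118,252.44 → $118,250; Unit 5B 73,421.32 → $73,400; Unit PH1 92,052.43 → $92,050; Unit 4A 24,269.48 → $24,250.
Rounding difference +$50 on remainder applied to Unit 3A.
Totals: Unit 3A $57,350 + $140,300 = $197,650; Unit PH2 $57,350 + $118,250 = $175,600; Unit 5B $57,350 + $73,400 = $130,750; Unit PH1 $57,350 + $92,050 = $149,400; Unit 4A $57,350 + $24,250 = $81,600.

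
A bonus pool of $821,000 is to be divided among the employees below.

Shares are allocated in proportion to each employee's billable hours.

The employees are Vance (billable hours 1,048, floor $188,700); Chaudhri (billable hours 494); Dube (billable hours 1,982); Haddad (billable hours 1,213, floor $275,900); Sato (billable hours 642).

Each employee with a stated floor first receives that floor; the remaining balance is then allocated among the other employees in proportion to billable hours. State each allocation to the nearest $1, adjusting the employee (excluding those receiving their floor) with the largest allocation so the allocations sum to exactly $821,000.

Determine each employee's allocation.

Vance: $188,700 | Chaudhri: $56,466 | Dube: $226,551 | Haddad: $275,900 | Sato: $73,383

Guaranteed amounts: Vance $188,700; Haddad $275,900. Residual $356,400.
Residual split over remaining billable hours 3,118: Chaudhri 56,466.20 → $56,466; Dube 226,550.61 → $226,551; Sato 73,383.19 → $73,383.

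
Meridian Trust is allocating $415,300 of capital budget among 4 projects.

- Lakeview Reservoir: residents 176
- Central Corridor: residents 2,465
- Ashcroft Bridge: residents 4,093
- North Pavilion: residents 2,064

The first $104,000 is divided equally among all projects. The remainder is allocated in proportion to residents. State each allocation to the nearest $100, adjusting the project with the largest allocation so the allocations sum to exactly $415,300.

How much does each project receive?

Lakeview Reservoir: $32,200; Central Corridor: $113,200; Ashcroft Bridge: $170,900; North Pavilion: $99,000

$104,000 shared equally gives $26,000 per project.
Remainder $311,300 by residents (total 8,798): Lakeview Reservoir 6,227.42 → $6,200; Central Corridor 87,219.20 → $87,200; Ashcroft Bridge 144,822.79 → $144,800; North Pavilion 73,030.60 → $73,000.
Rounding difference +$100 on remainder applied to Ashcroft Bridge.
Totals: Lakeview Reservoir $26,000 + $6,200 = $32,200; Central Corridor $26,000 + $87,200 = $113,200; Ashcroft Bridge $26,000 + $144,900 = $170,900; North Pavilion $26,000 + $73,000 = $99,000.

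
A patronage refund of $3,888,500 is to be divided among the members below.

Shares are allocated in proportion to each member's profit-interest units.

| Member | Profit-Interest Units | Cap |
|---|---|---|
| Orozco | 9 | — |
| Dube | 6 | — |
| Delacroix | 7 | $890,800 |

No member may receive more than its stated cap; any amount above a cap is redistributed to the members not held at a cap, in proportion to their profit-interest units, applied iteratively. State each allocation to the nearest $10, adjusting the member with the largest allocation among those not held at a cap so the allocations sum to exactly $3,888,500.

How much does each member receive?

Orozco: $1,798,620; Dube: $1,199,080; Delacroix: $890,800

Sum of profit-interest units: 22.
Proportional shares (ignoring caps): Orozco 1,590,750.00; Dube 1,060,500.00; Delacroix 1,237,250.00.
Capped: Delacroix ($890,800); balance $2,997,700 reallocated over remaining profit-interest units 15.
Remaining shares: Orozco 1,798,620.00 → $1,798,620; Dube 1,199,080.00 → $1,199,080.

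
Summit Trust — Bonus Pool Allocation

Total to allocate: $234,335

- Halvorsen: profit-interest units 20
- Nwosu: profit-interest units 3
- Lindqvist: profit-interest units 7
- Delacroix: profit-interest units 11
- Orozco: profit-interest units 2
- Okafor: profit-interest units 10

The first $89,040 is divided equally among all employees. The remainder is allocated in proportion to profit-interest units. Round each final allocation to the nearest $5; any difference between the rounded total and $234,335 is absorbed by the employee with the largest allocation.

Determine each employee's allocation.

$89,040 shared equally gives $14,840 per employee.
Remainder $145,295 by profit-interest units (total 53): Halvorsen 54,828.30 → $54,830; Nwosu 8,224.25 → $8,225; Lindqvist 19,189.91 → $19,190; Delacroix 30,155.57 → $30,155; Orozco 5,482.83 → $5,485; Okafor 27,414.15 → $27,415.
Rounding difference −$5 on remainder applied to Halvorsen.
Totals: Halvorsen $14,840 + $54,825 = $69,665; Nwosu $14,840 + $8,225 = $23,065; Lindqvist $14,840 + $19,190 = $34,030; Delacroix $14,840 + $30,155 = $44,995; Orozco $14,840 + $5,485 = $20,325; Okafor $14,840 + $27,415 = $42,255.

Halvorsen: $69,665 | Nwosu: $23,065 | Lindqvist: $34,030 | Delacroix: $44,995 | Orozco: $20,325 | Okafor: $42,255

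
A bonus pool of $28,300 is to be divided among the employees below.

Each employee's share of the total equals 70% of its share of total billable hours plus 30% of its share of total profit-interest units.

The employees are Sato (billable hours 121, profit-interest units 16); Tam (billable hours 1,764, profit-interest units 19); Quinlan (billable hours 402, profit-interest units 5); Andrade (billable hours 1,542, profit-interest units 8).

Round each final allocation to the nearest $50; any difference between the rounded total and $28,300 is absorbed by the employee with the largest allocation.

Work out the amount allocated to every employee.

Totals — billable hours 3,829, profit-interest units 48.
Composite weights (70% billable hours + 30% profit-interest units): Sato 0.1221; Tam 0.4412; Quinlan 0.1047; Andrade 0.3319.
Pro-rata amounts: Sato 3,456.01; Tam 12,486.99; Quinlan 2,964.19; Andrade 9,392.81.
At nearest $50: Sato $3,450; Tam $12,500; Quinlan $2,950; Andrade $9,400. Sum = $28,300.
Rounded total matches; no reconciliation needed.

Sato: $3,450 · Tam: $12,500 · Quinlan: $2,950 · Andrade: $9,400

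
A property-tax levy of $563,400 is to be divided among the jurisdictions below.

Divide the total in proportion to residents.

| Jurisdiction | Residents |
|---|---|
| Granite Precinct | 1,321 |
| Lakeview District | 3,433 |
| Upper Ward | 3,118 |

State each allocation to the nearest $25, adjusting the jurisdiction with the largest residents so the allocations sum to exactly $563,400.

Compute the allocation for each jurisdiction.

Granite Precinct: $94,550 · Lakeview District: $245,700 · Upper Ward: $223,150

Combined residents = 1,321 + 3,433 + 3,118 = 7,872.
Pro-rata amounts: Granite Precinct 94,544.13; Lakeview District 245,700.23; Upper Ward 223,155.64.
At nearest $25: Granite Precinct $94,550; Lakeview District $245,700; Upper Ward $223,150. Sum = $563,400.
Sum already equals the total — no adjustment.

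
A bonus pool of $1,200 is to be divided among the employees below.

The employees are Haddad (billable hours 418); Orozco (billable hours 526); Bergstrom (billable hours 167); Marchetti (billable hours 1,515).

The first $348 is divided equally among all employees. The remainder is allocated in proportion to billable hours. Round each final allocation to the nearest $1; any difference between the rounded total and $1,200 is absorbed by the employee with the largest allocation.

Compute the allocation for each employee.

Haddad: $223 · Orozco: $258 · Bergstrom: $141 · Marchetti: $578

$348 shared equally gives $87 per employee.
Remainder $852 by billable hours (total 2,626): Haddad 135.62 → $136; Orozco 170.66 → $171; Bergstrom 54.18 → $54; Marchetti 491.54 → $492.
Rounding difference −$1 on remainder applied to Marchetti.
Totals: Haddad $87 + $136 = $223; Orozco $87 + $171 = $258; Bergstrom $87 + $54 = $141; Marchetti $87 + $491 = $578.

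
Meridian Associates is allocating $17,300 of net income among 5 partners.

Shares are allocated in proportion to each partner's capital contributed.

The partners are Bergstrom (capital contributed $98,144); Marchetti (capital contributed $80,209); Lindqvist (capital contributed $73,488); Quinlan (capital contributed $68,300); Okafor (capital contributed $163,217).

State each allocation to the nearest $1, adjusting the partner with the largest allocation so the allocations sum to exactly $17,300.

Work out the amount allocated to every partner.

Sum of capital contributed: 483,358.
Unrounded shares: Bergstrom 98,144/483,358 × $17,300 = 3,512.70; Marchetti 80,209/483,358 × $17,300 = 2,870.78; Lindqvist 73,488/483,358 × $17,300 = 2,630.23; Quinlan 68,300/483,358 × $17,300 = 2,444.54; Okafor 163,217/483,358 × $17,300 = 5,841.74.
At nearest $1: Bergstrom $3,513; Marchetti $2,871; Lindqvist $2,630; Quinlan $2,445; Okafor $5,842. Sum = $17,301.
Difference $17,300 − $17,301 = −$1 applied to largest allocation (Okafor): Okafor becomes $5,841.

Bergstrom: $3,513; Marchetti: $2,871; Lindqvist: $2,630; Quinlan: $2,445; Okafor: $5,841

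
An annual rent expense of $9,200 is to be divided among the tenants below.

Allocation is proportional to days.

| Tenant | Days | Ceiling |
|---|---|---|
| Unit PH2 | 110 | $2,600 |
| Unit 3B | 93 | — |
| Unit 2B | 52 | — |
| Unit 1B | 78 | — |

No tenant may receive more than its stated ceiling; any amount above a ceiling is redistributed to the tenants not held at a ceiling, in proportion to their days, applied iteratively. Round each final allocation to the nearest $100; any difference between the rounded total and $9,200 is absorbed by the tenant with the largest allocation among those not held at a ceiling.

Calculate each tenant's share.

Days total: 333.
Unconstrained shares: Unit PH2 3,039.04; Unit 3B 2,569.37; Unit 2B 1,436.64; Unit 1B 2,154.95.
Capped: Unit PH2 ($2,600); residual $6,600 reallocated over remaining days 223.
Remaining shares: Unit 3B 2,752.47 → $2,800; Unit 2B 1,539.01 → $1,500; Unit 1B 2,308.52 → $2,300.

Unit PH2: $2,600 · Unit 3B: $2,800 · Unit 2B: $1,500 · Unit 1B: $2,300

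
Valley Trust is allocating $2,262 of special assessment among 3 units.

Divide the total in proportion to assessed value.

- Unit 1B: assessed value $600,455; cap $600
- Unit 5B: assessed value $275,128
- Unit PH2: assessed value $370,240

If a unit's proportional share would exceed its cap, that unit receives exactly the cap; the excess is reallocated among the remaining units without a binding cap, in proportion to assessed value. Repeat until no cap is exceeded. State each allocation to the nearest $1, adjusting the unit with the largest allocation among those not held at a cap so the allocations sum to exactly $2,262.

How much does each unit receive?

Assessed value total: 1,245,823.
Unconstrained shares: Unit 1B 1,090.23; Unit 5B 499.54; Unit PH2 672.23.
Held at cap: Unit 1B ($600); balance $1,662 reallocated over remaining assessed value 645,368.
Remaining shares: Unit 5B 708.53 → $709; Unit PH2 953.47 → $953.

Unit 1B: $600 · Unit 5B: $709 · Unit PH2: $953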